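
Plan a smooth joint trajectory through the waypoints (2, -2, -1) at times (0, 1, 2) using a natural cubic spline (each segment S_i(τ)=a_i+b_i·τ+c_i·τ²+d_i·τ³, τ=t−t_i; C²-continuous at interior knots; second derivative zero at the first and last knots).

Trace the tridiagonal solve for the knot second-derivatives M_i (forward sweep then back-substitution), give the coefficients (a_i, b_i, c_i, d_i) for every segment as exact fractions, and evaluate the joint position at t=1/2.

Δ: Δ0=-4, Δ1=1
row 1: diag=4, rhs=30; c'=1/4, d'=15/2
back: M1=15/2
M: M0=0, M1=15/2, M2=0
seg 0: a=2, c=M0/2=0, d=(M1−M0)/(6·1)=5/4, b=Δ0−h0·(2M0+M1)/6=-21/4
seg 1: a=-2, c=M1/2=15/4, d=(M2−M1)/(6·1)=-5/4, b=Δ1−h1·(2M1+M2)/6=-3/2
t_q=1/2 → seg 0, τ=1/2; S=2+-21/4·τ+0·τ²+5/4·τ³=-15/32

  seg 0: a=2 b=-21/4 c=0 d=5/4
  seg 1: a=-2 b=-3/2 c=15/4 d=-5/4
S(1/2) = -15/32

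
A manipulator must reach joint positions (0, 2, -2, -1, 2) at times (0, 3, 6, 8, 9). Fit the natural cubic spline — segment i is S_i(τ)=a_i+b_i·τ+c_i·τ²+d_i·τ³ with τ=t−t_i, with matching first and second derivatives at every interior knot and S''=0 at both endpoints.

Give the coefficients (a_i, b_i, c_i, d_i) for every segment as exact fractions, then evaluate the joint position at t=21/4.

Δ: Δ0=2/3, Δ1=-4/3, Δ2=1/2, Δ3=3
row 1: diag=12, rhs=-12; c'=1/4, d'=-1
row 2: denom=10−3·1/4=37/4; d'=(11−3·-1)/(37/4)=56/37
row 3: denom=6−2·8/37=206/37; d'=(15−2·56/37)/(206/37)=443/206
back: M3=443/206
back: M2=56/37−8/37·443/206=108/103
back: M1=-1−1/4·108/103=-130/103
M: M0=0, M1=-130/103, M2=108/103, M3=443/206, M4=0
seg 0: a=0, c=M0/2=0, d=(M1−M0)/(6·3)=-65/927, b=Δ0−h0·(2M0+M1)/6=401/309
seg 1: a=2, c=M1/2=-65/103, d=(M2−M1)/(6·3)=119/927, b=Δ1−h1·(2M1+M2)/6=-184/309
seg 2: a=-2, c=M2/2=54/103, d=(M3−M2)/(6·2)=227/2472, b=Δ2−h2·(2M2+M3)/6=-283/309
seg 3: a=-1, c=M3/2=443/412, d=(M4−M3)/(6·1)=-443/1236, b=Δ3−h3·(2M3+M4)/6=1411/618
t_q=21/4 → seg 1, τ=9/4; S=2+-184/309·τ+-65/103·τ²+119/927·τ³=-7069/6592

  seg 0: a=0 b=401/309 c=0 d=-65/927
  seg 1: a=2 b=-184/309 c=-65/103 d=119/927
  seg 2: a=-2 b=-283/309 c=54/103 d=227/2472
  seg 3: a=-1 b=1411/618 c=443/412 d=-443/1236
S(21/4) = -7069/6592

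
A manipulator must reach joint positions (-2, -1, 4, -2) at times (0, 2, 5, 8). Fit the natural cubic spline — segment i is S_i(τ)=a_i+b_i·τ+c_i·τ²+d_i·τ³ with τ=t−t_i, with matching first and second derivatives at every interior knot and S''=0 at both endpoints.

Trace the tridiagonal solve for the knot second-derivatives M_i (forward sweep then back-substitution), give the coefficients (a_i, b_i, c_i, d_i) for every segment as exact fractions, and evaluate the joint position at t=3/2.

  seg 0: a=-2 b=11/222 c=0 d=25/222
  seg 1: a=-1 b=311/222 c=25/37 d=-391/1998
  seg 2: a=4 b=19/111 c=-241/222 d=241/1998
S(3/2) = -915/592

Δ: Δ0=1/2, Δ1=5/3, Δ2=-2
row 1: diag=10, rhs=7; c'=3/10, d'=7/10
row 2: denom=12−3·3/10=111/10; d'=(-22−3·7/10)/(111/10)=-241/111
back: M2=-241/111
back: M1=7/10−3/10·-241/111=50/37
M: M0=0, M1=50/37, M2=-241/111, M3=0
seg 0: a=-2, c=M0/2=0, d=(M1−M0)/(6·2)=25/222, b=Δ0−h0·(2M0+M1)/6=11/222
seg 1: a=-1, c=M1/2=25/37, d=(M2−M1)/(6·3)=-391/1998, b=Δ1−h1·(2M1+M2)/6=311/222
seg 2: a=4, c=M2/2=-241/222, d=(M3−M2)/(6·3)=241/1998, b=Δ2−h2·(2M2+M3)/6=19/111
t_q=3/2 → seg 0, τ=3/2; S=-2+11/222·τ+0·τ²+25/222·τ³=-915/592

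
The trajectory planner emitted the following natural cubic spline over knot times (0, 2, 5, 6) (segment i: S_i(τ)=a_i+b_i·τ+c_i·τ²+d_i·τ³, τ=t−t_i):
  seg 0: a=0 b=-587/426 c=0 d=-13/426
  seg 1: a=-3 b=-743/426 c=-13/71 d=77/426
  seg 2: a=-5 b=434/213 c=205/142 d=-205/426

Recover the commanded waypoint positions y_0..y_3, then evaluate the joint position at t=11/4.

y_0 = S_0(0) = a_0 = 0
y_1 = S_1(0) = a_1 = -3
y_2 = S_2(0) = a_2 = -5
y_3 = S_2(1) = -2
t_q=11/4 is in segment 1 (τ=3/4); S_1(τ)=-39395/9088

y_0=0 y_1=-3 y_2=-5 y_3=-2
S(11/4) = -39395/9088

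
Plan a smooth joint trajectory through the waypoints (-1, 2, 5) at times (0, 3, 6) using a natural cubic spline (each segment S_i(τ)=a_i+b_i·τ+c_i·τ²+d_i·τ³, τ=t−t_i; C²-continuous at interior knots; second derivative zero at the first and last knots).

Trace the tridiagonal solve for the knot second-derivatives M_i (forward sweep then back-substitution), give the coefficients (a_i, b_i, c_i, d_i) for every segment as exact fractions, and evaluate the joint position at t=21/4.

  seg 0: a=-1 b=1 c=0 d=0
  seg 1: a=2 b=1 c=0 d=0
S(21/4) = 17/4

Δ: Δ0=1, Δ1=1
row 1: diag=12, rhs=0; c'=1/4, d'=0
back: M1=0
M: M0=0, M1=0, M2=0
seg 0: a=-1, c=M0/2=0, d=(M1−M0)/(6·3)=0, b=Δ0−h0·(2M0+M1)/6=1
seg 1: a=2, c=M1/2=0, d=(M2−M1)/(6·3)=0, b=Δ1−h1·(2M1+M2)/6=1
t_q=21/4 → seg 1, τ=9/4; S=2+1·τ+0·τ²+0·τ³=17/4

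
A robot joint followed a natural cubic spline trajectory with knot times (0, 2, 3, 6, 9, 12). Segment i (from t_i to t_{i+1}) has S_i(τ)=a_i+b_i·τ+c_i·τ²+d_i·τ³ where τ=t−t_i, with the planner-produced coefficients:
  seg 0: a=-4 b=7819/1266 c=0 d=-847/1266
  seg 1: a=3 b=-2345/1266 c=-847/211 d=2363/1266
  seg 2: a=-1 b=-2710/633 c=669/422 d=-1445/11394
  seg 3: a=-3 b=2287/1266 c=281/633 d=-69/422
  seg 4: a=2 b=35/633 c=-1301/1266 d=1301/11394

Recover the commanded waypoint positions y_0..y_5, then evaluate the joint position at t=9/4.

y_0=-4 y_1=3 y_2=-1 y_3=-3 y_4=2 y_5=-4
S(9/4) = 62529/27008

y_0 = S_0(0) = a_0 = -4
y_1 = S_1(0) = a_1 = 3
y_2 = S_2(0) = a_2 = -1
y_3 = S_3(0) = a_3 = -3
y_4 = S_4(0) = a_4 = 2
y_5 = S_4(3) = -4
t_q=9/4 is in segment 1 (τ=1/4); S_1(τ)=62529/27008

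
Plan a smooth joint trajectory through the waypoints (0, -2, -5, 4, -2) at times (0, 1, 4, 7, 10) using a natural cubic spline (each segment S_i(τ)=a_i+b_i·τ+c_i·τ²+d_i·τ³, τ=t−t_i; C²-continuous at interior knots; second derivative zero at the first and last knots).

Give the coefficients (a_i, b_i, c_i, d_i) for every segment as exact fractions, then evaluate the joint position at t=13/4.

  seg 0: a=0 b=-35/18 c=0 d=-1/18
  seg 1: a=-2 b=-19/9 c=-1/6 d=29/162
  seg 2: a=-5 b=31/18 c=13/9 d=-55/162
  seg 3: a=4 b=11/9 c=-29/18 d=29/162
S(13/4) = -711/128

Δ: Δ0=-2, Δ1=-1, Δ2=3, Δ3=-2
row 1: diag=8, rhs=6; c'=3/8, d'=3/4
row 2: denom=12−3·3/8=87/8; d'=(24−3·3/4)/(87/8)=2
row 3: denom=12−3·8/29=324/29; d'=(-30−3·2)/(324/29)=-29/9
back: M3=-29/9
back: M2=2−8/29·-29/9=26/9
back: M1=3/4−3/8·26/9=-1/3
M: M0=0, M1=-1/3, M2=26/9, M3=-29/9, M4=0
seg 0: a=0, c=M0/2=0, d=(M1−M0)/(6·1)=-1/18, b=Δ0−h0·(2M0+M1)/6=-35/18
seg 1: a=-2, c=M1/2=-1/6, d=(M2−M1)/(6·3)=29/162, b=Δ1−h1·(2M1+M2)/6=-19/9
seg 2: a=-5, c=M2/2=13/9, d=(M3−M2)/(6·3)=-55/162, b=Δ2−h2·(2M2+M3)/6=31/18
seg 3: a=4, c=M3/2=-29/18, d=(M4−M3)/(6·3)=29/162, b=Δ3−h3·(2M3+M4)/6=11/9
t_q=13/4 → seg 1, τ=9/4; S=-2+-19/9·τ+-1/6·τ²+29/162·τ³=-711/128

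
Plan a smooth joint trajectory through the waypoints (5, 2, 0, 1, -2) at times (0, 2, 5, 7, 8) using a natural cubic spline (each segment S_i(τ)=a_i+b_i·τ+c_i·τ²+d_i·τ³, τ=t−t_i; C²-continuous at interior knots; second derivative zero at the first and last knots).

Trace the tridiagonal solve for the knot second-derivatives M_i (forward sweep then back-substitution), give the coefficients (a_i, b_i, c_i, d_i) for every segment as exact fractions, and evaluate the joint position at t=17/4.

  seg 0: a=5 b=-2305/1518 c=0 d=7/1518
  seg 1: a=2 b=-2221/1518 c=7/253 d=361/4554
  seg 2: a=0 b=640/759 c=375/506 d=-2771/6072
  seg 3: a=1 b=-2533/1518 c=-2021/1012 d=2021/3036
S(17/4) = -733/2944

Δ: Δ0=-3/2, Δ1=-2/3, Δ2=1/2, Δ3=-3
row 1: diag=10, rhs=5; c'=3/10, d'=1/2
row 2: denom=10−3·3/10=91/10; d'=(7−3·1/2)/(91/10)=55/91
row 3: denom=6−2·20/91=506/91; d'=(-21−2·55/91)/(506/91)=-2021/506
back: M3=-2021/506
back: M2=55/91−20/91·-2021/506=375/253
back: M1=1/2−3/10·375/253=14/253
M: M0=0, M1=14/253, M2=375/253, M3=-2021/506, M4=0
seg 0: a=5, c=M0/2=0, d=(M1−M0)/(6·2)=7/1518, b=Δ0−h0·(2M0+M1)/6=-2305/1518
seg 1: a=2, c=M1/2=7/253, d=(M2−M1)/(6·3)=361/4554, b=Δ1−h1·(2M1+M2)/6=-2221/1518
seg 2: a=0, c=M2/2=375/506, d=(M3−M2)/(6·2)=-2771/6072, b=Δ2−h2·(2M2+M3)/6=640/759
seg 3: a=1, c=M3/2=-2021/1012, d=(M4−M3)/(6·1)=2021/3036, b=Δ3−h3·(2M3+M4)/6=-2533/1518
t_q=17/4 → seg 1, τ=9/4; S=2+-2221/1518·τ+7/253·τ²+361/4554·τ³=-733/2944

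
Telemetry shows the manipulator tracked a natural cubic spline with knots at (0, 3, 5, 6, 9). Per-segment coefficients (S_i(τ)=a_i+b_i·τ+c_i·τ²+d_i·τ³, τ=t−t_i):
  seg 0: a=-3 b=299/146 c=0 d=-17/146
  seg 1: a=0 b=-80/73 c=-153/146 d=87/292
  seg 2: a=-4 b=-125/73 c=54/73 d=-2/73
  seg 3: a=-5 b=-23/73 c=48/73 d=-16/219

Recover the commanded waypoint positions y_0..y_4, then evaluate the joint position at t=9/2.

y_0=-3 y_1=0 y_2=-4 y_3=-5 y_4=-2
S(9/2) = -6999/2336

y_0 = S_0(0) = a_0 = -3
y_1 = S_1(0) = a_1 = 0
y_2 = S_2(0) = a_2 = -4
y_3 = S_3(0) = a_3 = -5
y_4 = S_3(3) = -2
t_q=9/2 is in segment 1 (τ=3/2); S_1(τ)=-6999/2336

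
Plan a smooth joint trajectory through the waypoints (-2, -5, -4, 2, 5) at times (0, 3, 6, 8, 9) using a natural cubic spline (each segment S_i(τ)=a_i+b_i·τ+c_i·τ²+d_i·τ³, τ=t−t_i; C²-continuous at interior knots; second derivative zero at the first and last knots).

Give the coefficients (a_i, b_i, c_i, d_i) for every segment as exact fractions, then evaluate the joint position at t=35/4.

  seg 0: a=-2 b=-349/309 c=0 d=40/2781
  seg 1: a=-5 b=-229/309 c=40/309 d=212/2781
  seg 2: a=-4 b=647/309 c=84/103 d=-56/309
  seg 3: a=2 b=983/309 c=-28/103 d=28/309
S(35/4) = 7039/1648

Δ: Δ0=-1, Δ1=1/3, Δ2=3, Δ3=3
row 1: diag=12, rhs=8; c'=1/4, d'=2/3
row 2: denom=10−3·1/4=37/4; d'=(16−3·2/3)/(37/4)=56/37
row 3: denom=6−2·8/37=206/37; d'=(0−2·56/37)/(206/37)=-56/103
back: M3=-56/103
back: M2=56/37−8/37·-56/103=168/103
back: M1=2/3−1/4·168/103=80/309
M: M0=0, M1=80/309, M2=168/103, M3=-56/103, M4=0
seg 0: a=-2, c=M0/2=0, d=(M1−M0)/(6·3)=40/2781, b=Δ0−h0·(2M0+M1)/6=-349/309
seg 1: a=-5, c=M1/2=40/309, d=(M2−M1)/(6·3)=212/2781, b=Δ1−h1·(2M1+M2)/6=-229/309
seg 2: a=-4, c=M2/2=84/103, d=(M3−M2)/(6·2)=-56/309, b=Δ2−h2·(2M2+M3)/6=647/309
seg 3: a=2, c=M3/2=-28/103, d=(M4−M3)/(6·1)=28/309, b=Δ3−h3·(2M3+M4)/6=983/309
t_q=35/4 → seg 3, τ=3/4; S=2+983/309·τ+-28/103·τ²+28/309·τ³=7039/1648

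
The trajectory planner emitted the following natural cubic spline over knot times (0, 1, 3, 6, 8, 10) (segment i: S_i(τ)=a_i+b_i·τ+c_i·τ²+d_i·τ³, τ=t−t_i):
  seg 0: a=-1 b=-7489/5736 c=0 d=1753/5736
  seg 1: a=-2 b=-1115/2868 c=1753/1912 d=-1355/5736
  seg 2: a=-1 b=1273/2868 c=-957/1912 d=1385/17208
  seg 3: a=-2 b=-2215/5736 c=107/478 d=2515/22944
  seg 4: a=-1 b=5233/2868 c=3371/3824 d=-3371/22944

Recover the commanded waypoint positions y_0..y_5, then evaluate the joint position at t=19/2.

y_0=-1 y_1=-2 y_2=-1 y_3=-2 y_4=-1 y_5=5
S(19/2) = 197289/61184

y_0 = S_0(0) = a_0 = -1
y_1 = S_1(0) = a_1 = -2
y_2 = S_2(0) = a_2 = -1
y_3 = S_3(0) = a_3 = -2
y_4 = S_4(0) = a_4 = -1
y_5 = S_4(2) = 5
t_q=19/2 is in segment 4 (τ=3/2); S_4(τ)=197289/61184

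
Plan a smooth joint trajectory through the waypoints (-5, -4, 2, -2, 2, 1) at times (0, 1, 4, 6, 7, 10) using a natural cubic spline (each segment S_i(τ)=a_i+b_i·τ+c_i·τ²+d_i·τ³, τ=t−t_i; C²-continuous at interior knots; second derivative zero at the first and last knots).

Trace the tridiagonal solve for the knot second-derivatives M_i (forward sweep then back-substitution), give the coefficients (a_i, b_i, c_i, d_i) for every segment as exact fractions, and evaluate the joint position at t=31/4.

Δ: Δ0=1, Δ1=2, Δ2=-2, Δ3=4, Δ4=-1/3
row 1: diag=8, rhs=6; c'=3/8, d'=3/4
row 2: denom=10−3·3/8=71/8; d'=(-24−3·3/4)/(71/8)=-210/71
row 3: denom=6−2·16/71=394/71; d'=(36−2·-210/71)/(394/71)=1488/197
row 4: denom=8−1·71/394=3081/394; d'=(-26−1·1488/197)/(3081/394)=-13220/3081
back: M4=-13220/3081
back: M3=1488/197−71/394·-13220/3081=25654/3081
back: M2=-210/71−16/71·25654/3081=-14894/3081
back: M1=3/4−3/8·-14894/3081=2632/1027
M: M0=0, M1=2632/1027, M2=-14894/3081, M3=25654/3081, M4=-13220/3081, M5=0
seg 0: a=-5, c=M0/2=0, d=(M1−M0)/(6·1)=1316/3081, b=Δ0−h0·(2M0+M1)/6=1765/3081
seg 1: a=-4, c=M1/2=1316/1027, d=(M2−M1)/(6·3)=-11395/27729, b=Δ1−h1·(2M1+M2)/6=5713/3081
seg 2: a=2, c=M2/2=-7447/3081, d=(M3−M2)/(6·2)=3379/3081, b=Δ2−h2·(2M2+M3)/6=-368/237
seg 3: a=-2, c=M3/2=12827/3081, d=(M4−M3)/(6·1)=-6479/3081, b=Δ3−h3·(2M3+M4)/6=1992/1027
seg 4: a=2, c=M4/2=-6610/3081, d=(M5−M4)/(6·3)=6610/27729, b=Δ4−h4·(2M4+M5)/6=12193/3081
t_q=31/4 → seg 4, τ=3/4; S=2+12193/3081·τ+-6610/3081·τ²+6610/27729·τ³=126917/32864

  seg 0: a=-5 b=1765/3081 c=0 d=1316/3081
  seg 1: a=-4 b=5713/3081 c=1316/1027 d=-11395/27729
  seg 2: a=2 b=-368/237 c=-7447/3081 d=3379/3081
  seg 3: a=-2 b=1992/1027 c=12827/3081 d=-6479/3081
  seg 4: a=2 b=12193/3081 c=-6610/3081 d=6610/27729
S(31/4) = 126917/32864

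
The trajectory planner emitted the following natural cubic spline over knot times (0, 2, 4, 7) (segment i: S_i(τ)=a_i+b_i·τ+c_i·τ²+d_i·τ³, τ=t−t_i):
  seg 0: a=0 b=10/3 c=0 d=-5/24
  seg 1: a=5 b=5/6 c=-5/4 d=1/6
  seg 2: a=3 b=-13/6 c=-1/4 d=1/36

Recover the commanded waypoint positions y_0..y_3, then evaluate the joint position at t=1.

y_0 = S_0(0) = a_0 = 0
y_1 = S_1(0) = a_1 = 5
y_2 = S_2(0) = a_2 = 3
y_3 = S_2(3) = -5
t_q=1 is in segment 0 (τ=1); S_0(τ)=25/8

y_0=0 y_1=5 y_2=3 y_3=-5
S(1) = 25/8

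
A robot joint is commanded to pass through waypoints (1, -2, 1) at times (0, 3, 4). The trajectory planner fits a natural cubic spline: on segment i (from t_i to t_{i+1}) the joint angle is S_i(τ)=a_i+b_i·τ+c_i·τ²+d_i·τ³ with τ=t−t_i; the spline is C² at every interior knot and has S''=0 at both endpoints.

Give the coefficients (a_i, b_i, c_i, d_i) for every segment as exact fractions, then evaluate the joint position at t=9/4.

  seg 0: a=1 b=-5/2 c=0 d=1/6
  seg 1: a=-2 b=2 c=3/2 d=-1/2
S(9/4) = -349/128

Δ: Δ0=-1, Δ1=3
row 1: diag=8, rhs=24; c'=1/8, d'=3
back: M1=3
M: M0=0, M1=3, M2=0
seg 0: a=1, c=M0/2=0, d=(M1−M0)/(6·3)=1/6, b=Δ0−h0·(2M0+M1)/6=-5/2
seg 1: a=-2, c=M1/2=3/2, d=(M2−M1)/(6·1)=-1/2, b=Δ1−h1·(2M1+M2)/6=2
t_q=9/4 → seg 0, τ=9/4; S=1+-5/2·τ+0·τ²+1/6·τ³=-349/128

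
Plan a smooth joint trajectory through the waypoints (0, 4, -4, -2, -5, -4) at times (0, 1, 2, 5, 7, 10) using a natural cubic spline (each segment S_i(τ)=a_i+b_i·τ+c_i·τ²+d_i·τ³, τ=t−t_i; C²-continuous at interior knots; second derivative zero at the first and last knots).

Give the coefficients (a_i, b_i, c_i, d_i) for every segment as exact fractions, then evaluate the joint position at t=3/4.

Δ: Δ0=4, Δ1=-8, Δ2=2/3, Δ3=-3/2, Δ4=1/3
row 1: diag=4, rhs=-72; c'=1/4, d'=-18
row 2: denom=8−1·1/4=31/4; d'=(52−1·-18)/(31/4)=280/31
row 3: denom=10−3·12/31=274/31; d'=(-13−3·280/31)/(274/31)=-1243/274
row 4: denom=10−2·31/137=1308/137; d'=(11−2·-1243/274)/(1308/137)=1375/654
back: M4=1375/654
back: M3=-1243/274−31/137·1375/654=-1639/327
back: M2=280/31−12/31·-1639/327=1196/109
back: M1=-18−1/4·1196/109=-2261/109
M: M0=0, M1=-2261/109, M2=1196/109, M3=-1639/327, M4=1375/654, M5=0
seg 0: a=0, c=M0/2=0, d=(M1−M0)/(6·1)=-2261/654, b=Δ0−h0·(2M0+M1)/6=4877/654
seg 1: a=4, c=M1/2=-2261/218, d=(M2−M1)/(6·1)=3457/654, b=Δ1−h1·(2M1+M2)/6=-953/327
seg 2: a=-4, c=M2/2=598/109, d=(M3−M2)/(6·3)=-5227/5886, b=Δ2−h2·(2M2+M3)/6=-5101/654
seg 3: a=-2, c=M3/2=-1639/654, d=(M4−M3)/(6·2)=517/872, b=Δ3−h3·(2M3+M4)/6=373/327
seg 4: a=-5, c=M4/2=1375/1308, d=(M5−M4)/(6·3)=-1375/11772, b=Δ4−h4·(2M4+M5)/6=-1157/654
t_q=3/4 → seg 0, τ=3/4; S=0+4877/654·τ+0·τ²+-2261/654·τ³=57683/13952

  seg 0: a=0 b=4877/654 c=0 d=-2261/654
  seg 1: a=4 b=-953/327 c=-2261/218 d=3457/654
  seg 2: a=-4 b=-5101/654 c=598/109 d=-5227/5886
  seg 3: a=-2 b=373/327 c=-1639/654 d=517/872
  seg 4: a=-5 b=-1157/654 c=1375/1308 d=-1375/11772
S(3/4) = 57683/13952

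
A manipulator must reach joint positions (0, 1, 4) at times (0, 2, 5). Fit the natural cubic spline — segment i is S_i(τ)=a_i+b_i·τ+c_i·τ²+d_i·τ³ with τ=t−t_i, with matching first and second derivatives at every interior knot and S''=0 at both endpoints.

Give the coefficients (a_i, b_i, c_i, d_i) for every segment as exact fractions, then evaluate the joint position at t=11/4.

Δ: Δ0=1/2, Δ1=1
row 1: diag=10, rhs=3; c'=3/10, d'=3/10
back: M1=3/10
M: M0=0, M1=3/10, M2=0
seg 0: a=0, c=M0/2=0, d=(M1−M0)/(6·2)=1/40, b=Δ0−h0·(2M0+M1)/6=2/5
seg 1: a=1, c=M1/2=3/20, d=(M2−M1)/(6·3)=-1/60, b=Δ1−h1·(2M1+M2)/6=7/10
t_q=11/4 → seg 1, τ=3/4; S=1+7/10·τ+3/20·τ²+-1/60·τ³=2051/1280

  seg 0: a=0 b=2/5 c=0 d=1/40
  seg 1: a=1 b=7/10 c=3/20 d=-1/60
S(11/4) = 2051/1280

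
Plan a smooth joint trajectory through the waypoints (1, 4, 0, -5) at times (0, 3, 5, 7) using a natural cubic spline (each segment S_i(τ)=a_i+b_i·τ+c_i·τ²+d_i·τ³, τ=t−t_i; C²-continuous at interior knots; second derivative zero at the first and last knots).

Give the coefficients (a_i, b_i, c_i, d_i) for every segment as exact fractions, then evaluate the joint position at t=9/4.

Δ: Δ0=1, Δ1=-2, Δ2=-5/2
row 1: diag=10, rhs=-18; c'=1/5, d'=-9/5
row 2: denom=8−2·1/5=38/5; d'=(-3−2·-9/5)/(38/5)=3/38
back: M2=3/38
back: M1=-9/5−1/5·3/38=-69/38
M: M0=0, M1=-69/38, M2=3/38, M3=0
seg 0: a=1, c=M0/2=0, d=(M1−M0)/(6·3)=-23/228, b=Δ0−h0·(2M0+M1)/6=145/76
seg 1: a=4, c=M1/2=-69/76, d=(M2−M1)/(6·2)=3/19, b=Δ1−h1·(2M1+M2)/6=-31/38
seg 2: a=0, c=M2/2=3/76, d=(M3−M2)/(6·2)=-1/152, b=Δ2−h2·(2M2+M3)/6=-97/38
t_q=9/4 → seg 0, τ=9/4; S=1+145/76·τ+0·τ²+-23/228·τ³=20155/4864

  seg 0: a=1 b=145/76 c=0 d=-23/228
  seg 1: a=4 b=-31/38 c=-69/76 d=3/19
  seg 2: a=0 b=-97/38 c=3/76 d=-1/152
S(9/4) = 20155/4864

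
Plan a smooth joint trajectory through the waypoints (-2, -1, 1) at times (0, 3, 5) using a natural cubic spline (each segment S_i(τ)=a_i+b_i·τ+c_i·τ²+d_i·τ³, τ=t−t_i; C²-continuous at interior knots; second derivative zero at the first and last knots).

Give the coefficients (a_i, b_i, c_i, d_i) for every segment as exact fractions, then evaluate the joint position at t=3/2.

  seg 0: a=-2 b=2/15 c=0 d=1/45
  seg 1: a=-1 b=11/15 c=1/5 d=-1/30
S(3/2) = -69/40

Δ: Δ0=1/3, Δ1=1
row 1: diag=10, rhs=4; c'=1/5, d'=2/5
back: M1=2/5
M: M0=0, M1=2/5, M2=0
seg 0: a=-2, c=M0/2=0, d=(M1−M0)/(6·3)=1/45, b=Δ0−h0·(2M0+M1)/6=2/15
seg 1: a=-1, c=M1/2=1/5, d=(M2−M1)/(6·2)=-1/30, b=Δ1−h1·(2M1+M2)/6=11/15
t_q=3/2 → seg 0, τ=3/2; S=-2+2/15·τ+0·τ²+1/45·τ³=-69/40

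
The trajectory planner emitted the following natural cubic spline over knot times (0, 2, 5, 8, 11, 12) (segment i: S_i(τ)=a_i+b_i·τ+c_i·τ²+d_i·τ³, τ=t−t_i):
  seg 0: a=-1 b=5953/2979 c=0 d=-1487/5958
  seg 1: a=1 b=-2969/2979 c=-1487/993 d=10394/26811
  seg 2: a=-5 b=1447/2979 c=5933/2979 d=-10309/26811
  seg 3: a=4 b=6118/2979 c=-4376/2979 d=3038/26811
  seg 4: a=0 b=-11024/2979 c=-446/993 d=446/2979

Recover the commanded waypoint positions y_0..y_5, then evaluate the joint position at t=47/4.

y_0 = S_0(0) = a_0 = -1
y_1 = S_1(0) = a_1 = 1
y_2 = S_2(0) = a_2 = -5
y_3 = S_3(0) = a_3 = 4
y_4 = S_4(0) = a_4 = 0
y_5 = S_4(1) = -4
t_q=47/4 is in segment 4 (τ=3/4); S_4(τ)=-94213/31776

y_0=-1 y_1=1 y_2=-5 y_3=4 y_4=0 y_5=-4
S(47/4) = -94213/31776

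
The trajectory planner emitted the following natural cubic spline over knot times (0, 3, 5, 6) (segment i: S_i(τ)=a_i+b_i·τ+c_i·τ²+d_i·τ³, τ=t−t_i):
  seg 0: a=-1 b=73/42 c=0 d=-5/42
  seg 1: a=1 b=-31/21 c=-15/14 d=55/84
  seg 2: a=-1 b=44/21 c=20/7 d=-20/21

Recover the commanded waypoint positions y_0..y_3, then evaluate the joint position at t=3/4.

y_0=-1 y_1=1 y_2=-1 y_3=3
S(3/4) = 227/896

y_0 = S_0(0) = a_0 = -1
y_1 = S_1(0) = a_1 = 1
y_2 = S_2(0) = a_2 = -1
y_3 = S_2(1) = 3
t_q=3/4 is in segment 0 (τ=3/4); S_0(τ)=227/896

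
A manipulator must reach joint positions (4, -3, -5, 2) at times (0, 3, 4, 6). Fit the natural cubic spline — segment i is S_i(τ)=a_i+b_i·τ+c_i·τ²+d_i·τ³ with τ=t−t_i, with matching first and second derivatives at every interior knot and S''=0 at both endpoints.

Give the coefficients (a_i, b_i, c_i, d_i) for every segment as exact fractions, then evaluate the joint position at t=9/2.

  seg 0: a=4 b=-595/282 c=0 d=-7/282
  seg 1: a=-3 b=-392/141 c=-21/94 d=283/282
  seg 2: a=-5 b=-61/282 c=131/47 d=-131/282
S(9/2) = -3361/752

Δ: Δ0=-7/3, Δ1=-2, Δ2=7/2
row 1: diag=8, rhs=2; c'=1/8, d'=1/4
row 2: denom=6−1·1/8=47/8; d'=(33−1·1/4)/(47/8)=262/47
back: M2=262/47
back: M1=1/4−1/8·262/47=-21/47
M: M0=0, M1=-21/47, M2=262/47, M3=0
seg 0: a=4, c=M0/2=0, d=(M1−M0)/(6·3)=-7/282, b=Δ0−h0·(2M0+M1)/6=-595/282
seg 1: a=-3, c=M1/2=-21/94, d=(M2−M1)/(6·1)=283/282, b=Δ1−h1·(2M1+M2)/6=-392/141
seg 2: a=-5, c=M2/2=131/47, d=(M3−M2)/(6·2)=-131/282, b=Δ2−h2·(2M2+M3)/6=-61/282
t_q=9/2 → seg 2, τ=1/2; S=-5+-61/282·τ+131/47·τ²+-131/282·τ³=-3361/752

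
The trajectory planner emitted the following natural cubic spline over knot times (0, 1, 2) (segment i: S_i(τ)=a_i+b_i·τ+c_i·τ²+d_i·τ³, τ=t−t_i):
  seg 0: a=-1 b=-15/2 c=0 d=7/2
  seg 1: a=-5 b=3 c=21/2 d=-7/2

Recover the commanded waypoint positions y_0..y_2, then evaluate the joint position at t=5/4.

y_0 = S_0(0) = a_0 = -1
y_1 = S_1(0) = a_1 = -5
y_2 = S_1(1) = 5
t_q=5/4 is in segment 1 (τ=1/4); S_1(τ)=-467/128

y_0=-1 y_1=-5 y_2=5
S(5/4) = -467/128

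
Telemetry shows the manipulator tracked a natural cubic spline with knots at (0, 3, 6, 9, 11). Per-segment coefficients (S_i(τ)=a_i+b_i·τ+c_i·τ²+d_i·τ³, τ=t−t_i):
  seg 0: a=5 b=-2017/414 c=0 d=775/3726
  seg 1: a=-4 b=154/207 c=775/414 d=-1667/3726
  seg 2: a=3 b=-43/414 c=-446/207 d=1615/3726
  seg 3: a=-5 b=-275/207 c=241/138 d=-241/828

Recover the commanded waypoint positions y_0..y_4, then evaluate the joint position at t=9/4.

y_0 = S_0(0) = a_0 = 5
y_1 = S_1(0) = a_1 = -4
y_2 = S_2(0) = a_2 = 3
y_3 = S_3(0) = a_3 = -5
y_4 = S_3(2) = -3
t_q=9/4 is in segment 0 (τ=9/4); S_0(τ)=-10577/2944

y_0=5 y_1=-4 y_2=3 y_3=-5 y_4=-3
S(9/4) = -10577/2944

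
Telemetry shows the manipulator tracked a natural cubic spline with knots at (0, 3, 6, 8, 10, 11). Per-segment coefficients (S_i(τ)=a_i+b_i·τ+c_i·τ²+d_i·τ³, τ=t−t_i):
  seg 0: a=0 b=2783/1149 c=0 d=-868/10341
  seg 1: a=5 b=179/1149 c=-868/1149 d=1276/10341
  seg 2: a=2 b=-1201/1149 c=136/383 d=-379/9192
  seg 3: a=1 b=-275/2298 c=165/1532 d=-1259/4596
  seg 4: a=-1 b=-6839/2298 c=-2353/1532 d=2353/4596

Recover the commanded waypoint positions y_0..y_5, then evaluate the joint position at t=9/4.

y_0 = S_0(0) = a_0 = 0
y_1 = S_1(0) = a_1 = 5
y_2 = S_2(0) = a_2 = 2
y_3 = S_3(0) = a_3 = 1
y_4 = S_4(0) = a_4 = -1
y_5 = S_4(1) = -5
t_q=9/4 is in segment 0 (τ=9/4); S_0(τ)=27537/6128

y_0=0 y_1=5 y_2=2 y_3=1 y_4=-1 y_5=-5
S(9/4) = 27537/6128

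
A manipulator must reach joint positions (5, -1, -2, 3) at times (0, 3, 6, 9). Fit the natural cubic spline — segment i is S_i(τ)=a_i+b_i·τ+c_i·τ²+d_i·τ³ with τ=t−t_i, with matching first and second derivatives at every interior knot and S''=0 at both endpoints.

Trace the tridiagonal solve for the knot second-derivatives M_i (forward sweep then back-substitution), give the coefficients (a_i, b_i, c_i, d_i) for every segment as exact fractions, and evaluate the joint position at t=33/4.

Δ: Δ0=-2, Δ1=-1/3, Δ2=5/3
row 1: diag=12, rhs=10; c'=1/4, d'=5/6
row 2: denom=12−3·1/4=45/4; d'=(12−3·5/6)/(45/4)=38/45
back: M2=38/45
back: M1=5/6−1/4·38/45=28/45
M: M0=0, M1=28/45, M2=38/45, M3=0
seg 0: a=5, c=M0/2=0, d=(M1−M0)/(6·3)=14/405, b=Δ0−h0·(2M0+M1)/6=-104/45
seg 1: a=-1, c=M1/2=14/45, d=(M2−M1)/(6·3)=1/81, b=Δ1−h1·(2M1+M2)/6=-62/45
seg 2: a=-2, c=M2/2=19/45, d=(M3−M2)/(6·3)=-19/405, b=Δ2−h2·(2M2+M3)/6=37/45
t_q=33/4 → seg 2, τ=9/4; S=-2+37/45·τ+19/45·τ²+-19/405·τ³=93/64

  seg 0: a=5 b=-104/45 c=0 d=14/405
  seg 1: a=-1 b=-62/45 c=14/45 d=1/81
  seg 2: a=-2 b=37/45 c=19/45 d=-19/405
S(33/4) = 93/64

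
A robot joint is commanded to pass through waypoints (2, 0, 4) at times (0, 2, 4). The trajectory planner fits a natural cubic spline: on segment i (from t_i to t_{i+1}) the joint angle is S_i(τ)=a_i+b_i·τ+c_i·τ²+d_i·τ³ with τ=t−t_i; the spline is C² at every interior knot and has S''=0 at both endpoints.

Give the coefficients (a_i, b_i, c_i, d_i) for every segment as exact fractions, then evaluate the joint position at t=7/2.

  seg 0: a=2 b=-7/4 c=0 d=3/16
  seg 1: a=0 b=1/2 c=9/8 d=-3/16
S(7/2) = 339/128

Δ: Δ0=-1, Δ1=2
row 1: diag=8, rhs=18; c'=1/4, d'=9/4
back: M1=9/4
M: M0=0, M1=9/4, M2=0
seg 0: a=2, c=M0/2=0, d=(M1−M0)/(6·2)=3/16, b=Δ0−h0·(2M0+M1)/6=-7/4
seg 1: a=0, c=M1/2=9/8, d=(M2−M1)/(6·2)=-3/16, b=Δ1−h1·(2M1+M2)/6=1/2
t_q=7/2 → seg 1, τ=3/2; S=0+1/2·τ+9/8·τ²+-3/16·τ³=339/128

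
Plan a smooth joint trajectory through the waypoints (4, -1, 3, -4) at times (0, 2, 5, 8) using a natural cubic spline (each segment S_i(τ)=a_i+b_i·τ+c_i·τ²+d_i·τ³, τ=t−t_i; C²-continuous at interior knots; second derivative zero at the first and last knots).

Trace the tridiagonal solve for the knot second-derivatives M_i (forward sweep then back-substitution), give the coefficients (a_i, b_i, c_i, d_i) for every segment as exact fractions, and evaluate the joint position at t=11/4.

  seg 0: a=4 b=-261/74 c=0 d=19/74
  seg 1: a=-1 b=-33/74 c=57/37 d=-631/1998
  seg 2: a=3 b=10/37 c=-289/222 d=289/1998
S(11/4) = -2847/4736

Δ: Δ0=-5/2, Δ1=4/3, Δ2=-7/3
row 1: diag=10, rhs=23; c'=3/10, d'=23/10
row 2: denom=12−3·3/10=111/10; d'=(-22−3·23/10)/(111/10)=-289/111
back: M2=-289/111
back: M1=23/10−3/10·-289/111=114/37
M: M0=0, M1=114/37, M2=-289/111, M3=0
seg 0: a=4, c=M0/2=0, d=(M1−M0)/(6·2)=19/74, b=Δ0−h0·(2M0+M1)/6=-261/74
seg 1: a=-1, c=M1/2=57/37, d=(M2−M1)/(6·3)=-631/1998, b=Δ1−h1·(2M1+M2)/6=-33/74
seg 2: a=3, c=M2/2=-289/222, d=(M3−M2)/(6·3)=289/1998, b=Δ2−h2·(2M2+M3)/6=10/37
t_q=11/4 → seg 1, τ=3/4; S=-1+-33/74·τ+57/37·τ²+-631/1998·τ³=-2847/4736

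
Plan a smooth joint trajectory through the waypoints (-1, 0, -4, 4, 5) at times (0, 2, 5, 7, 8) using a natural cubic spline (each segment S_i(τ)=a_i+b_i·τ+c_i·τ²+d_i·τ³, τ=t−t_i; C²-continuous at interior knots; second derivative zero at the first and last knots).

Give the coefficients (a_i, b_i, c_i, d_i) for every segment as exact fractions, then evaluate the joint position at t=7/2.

Δ: Δ0=1/2, Δ1=-4/3, Δ2=4, Δ3=1
row 1: diag=10, rhs=-11; c'=3/10, d'=-11/10
row 2: denom=10−3·3/10=91/10; d'=(32−3·-11/10)/(91/10)=353/91
row 3: denom=6−2·20/91=506/91; d'=(-18−2·353/91)/(506/91)=-1172/253
back: M3=-1172/253
back: M2=353/91−20/91·-1172/253=1239/253
back: M1=-11/10−3/10·1239/253=-650/253
M: M0=0, M1=-650/253, M2=1239/253, M3=-1172/253, M4=0
seg 0: a=-1, c=M0/2=0, d=(M1−M0)/(6·2)=-325/1518, b=Δ0−h0·(2M0+M1)/6=2059/1518
seg 1: a=0, c=M1/2=-325/253, d=(M2−M1)/(6·3)=1889/4554, b=Δ1−h1·(2M1+M2)/6=-1841/1518
seg 2: a=-4, c=M2/2=1239/506, d=(M3−M2)/(6·2)=-2411/3036, b=Δ2−h2·(2M2+M3)/6=1730/759
seg 3: a=4, c=M3/2=-586/253, d=(M4−M3)/(6·1)=586/759, b=Δ3−h3·(2M3+M4)/6=1931/759
t_q=7/2 → seg 1, τ=3/2; S=0+-1841/1518·τ+-325/253·τ²+1889/4554·τ³=-13397/4048

  seg 0: a=-1 b=2059/1518 c=0 d=-325/1518
  seg 1: a=0 b=-1841/1518 c=-325/253 d=1889/4554
  seg 2: a=-4 b=1730/759 c=1239/506 d=-2411/3036
  seg 3: a=4 b=1931/759 c=-586/253 d=586/759
S(7/2) = -13397/4048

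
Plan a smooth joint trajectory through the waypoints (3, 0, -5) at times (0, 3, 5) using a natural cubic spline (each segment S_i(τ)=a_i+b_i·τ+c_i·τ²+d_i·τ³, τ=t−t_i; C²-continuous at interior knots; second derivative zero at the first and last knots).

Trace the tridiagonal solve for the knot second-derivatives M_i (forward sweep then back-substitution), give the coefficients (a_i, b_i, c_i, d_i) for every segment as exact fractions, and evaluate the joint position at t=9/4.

Δ: Δ0=-1, Δ1=-5/2
row 1: diag=10, rhs=-9; c'=1/5, d'=-9/10
back: M1=-9/10
M: M0=0, M1=-9/10, M2=0
seg 0: a=3, c=M0/2=0, d=(M1−M0)/(6·3)=-1/20, b=Δ0−h0·(2M0+M1)/6=-11/20
seg 1: a=0, c=M1/2=-9/20, d=(M2−M1)/(6·2)=3/40, b=Δ1−h1·(2M1+M2)/6=-19/10
t_q=9/4 → seg 0, τ=9/4; S=3+-11/20·τ+0·τ²+-1/20·τ³=1527/1280

  seg 0: a=3 b=-11/20 c=0 d=-1/20
  seg 1: a=0 b=-19/10 c=-9/20 d=3/40
S(9/4) = 1527/1280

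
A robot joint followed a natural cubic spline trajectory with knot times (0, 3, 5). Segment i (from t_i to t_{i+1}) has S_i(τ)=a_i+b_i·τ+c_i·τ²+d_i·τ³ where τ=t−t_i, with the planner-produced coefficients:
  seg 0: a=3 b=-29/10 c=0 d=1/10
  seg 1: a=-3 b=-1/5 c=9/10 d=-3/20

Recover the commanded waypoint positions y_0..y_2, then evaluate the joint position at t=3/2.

y_0 = S_0(0) = a_0 = 3
y_1 = S_1(0) = a_1 = -3
y_2 = S_1(2) = -1
t_q=3/2 is in segment 0 (τ=3/2); S_0(τ)=-81/80

y_0=3 y_1=-3 y_2=-1
S(3/2) = -81/80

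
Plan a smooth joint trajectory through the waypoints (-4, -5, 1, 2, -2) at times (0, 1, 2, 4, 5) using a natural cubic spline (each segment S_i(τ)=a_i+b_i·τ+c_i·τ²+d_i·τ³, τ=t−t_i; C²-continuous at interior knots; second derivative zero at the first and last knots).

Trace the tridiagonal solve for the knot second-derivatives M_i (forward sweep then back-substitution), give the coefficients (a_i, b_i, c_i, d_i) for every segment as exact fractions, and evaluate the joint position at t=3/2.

  seg 0: a=-4 b=-185/61 c=0 d=124/61
  seg 1: a=-5 b=187/61 c=372/61 d=-193/61
  seg 2: a=1 b=352/61 c=-207/61 d=185/488
  seg 3: a=2 b=-397/122 c=-273/244 d=91/244
S(3/2) = -1141/488

Δ: Δ0=-1, Δ1=6, Δ2=1/2, Δ3=-4
row 1: diag=4, rhs=42; c'=1/4, d'=21/2
row 2: denom=6−1·1/4=23/4; d'=(-33−1·21/2)/(23/4)=-174/23
row 3: denom=6−2·8/23=122/23; d'=(-27−2·-174/23)/(122/23)=-273/122
back: M3=-273/122
back: M2=-174/23−8/23·-273/122=-414/61
back: M1=21/2−1/4·-414/61=744/61
M: M0=0, M1=744/61, M2=-414/61, M3=-273/122, M4=0
seg 0: a=-4, c=M0/2=0, d=(M1−M0)/(6·1)=124/61, b=Δ0−h0·(2M0+M1)/6=-185/61
seg 1: a=-5, c=M1/2=372/61, d=(M2−M1)/(6·1)=-193/61, b=Δ1−h1·(2M1+M2)/6=187/61
seg 2: a=1, c=M2/2=-207/61, d=(M3−M2)/(6·2)=185/488, b=Δ2−h2·(2M2+M3)/6=352/61
seg 3: a=2, c=M3/2=-273/244, d=(M4−M3)/(6·1)=91/244, b=Δ3−h3·(2M3+M4)/6=-397/122
t_q=3/2 → seg 1, τ=1/2; S=-5+187/61·τ+372/61·τ²+-193/61·τ³=-1141/488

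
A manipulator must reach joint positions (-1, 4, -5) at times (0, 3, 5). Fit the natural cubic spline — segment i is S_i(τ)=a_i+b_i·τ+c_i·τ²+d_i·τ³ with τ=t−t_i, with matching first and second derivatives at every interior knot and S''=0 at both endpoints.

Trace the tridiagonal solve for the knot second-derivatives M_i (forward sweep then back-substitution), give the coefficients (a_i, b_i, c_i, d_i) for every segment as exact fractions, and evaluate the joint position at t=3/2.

  seg 0: a=-1 b=211/60 c=0 d=-37/180
  seg 1: a=4 b=-61/30 c=-37/20 d=37/120
S(3/2) = 573/160

Δ: Δ0=5/3, Δ1=-9/2
row 1: diag=10, rhs=-37; c'=1/5, d'=-37/10
back: M1=-37/10
M: M0=0, M1=-37/10, M2=0
seg 0: a=-1, c=M0/2=0, d=(M1−M0)/(6·3)=-37/180, b=Δ0−h0·(2M0+M1)/6=211/60
seg 1: a=4, c=M1/2=-37/20, d=(M2−M1)/(6·2)=37/120, b=Δ1−h1·(2M1+M2)/6=-61/30
t_q=3/2 → seg 0, τ=3/2; S=-1+211/60·τ+0·τ²+-37/180·τ³=573/160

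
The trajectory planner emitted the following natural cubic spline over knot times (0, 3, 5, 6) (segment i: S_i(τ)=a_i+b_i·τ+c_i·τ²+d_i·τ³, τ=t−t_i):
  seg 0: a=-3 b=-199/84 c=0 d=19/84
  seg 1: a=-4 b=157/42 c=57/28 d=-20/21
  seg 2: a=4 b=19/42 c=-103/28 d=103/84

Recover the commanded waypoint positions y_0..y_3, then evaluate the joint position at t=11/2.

y_0 = S_0(0) = a_0 = -3
y_1 = S_1(0) = a_1 = -4
y_2 = S_2(0) = a_2 = 4
y_3 = S_2(1) = 2
t_q=11/2 is in segment 2 (τ=1/2); S_2(τ)=775/224

y_0=-3 y_1=-4 y_2=4 y_3=2
S(11/2) = 775/224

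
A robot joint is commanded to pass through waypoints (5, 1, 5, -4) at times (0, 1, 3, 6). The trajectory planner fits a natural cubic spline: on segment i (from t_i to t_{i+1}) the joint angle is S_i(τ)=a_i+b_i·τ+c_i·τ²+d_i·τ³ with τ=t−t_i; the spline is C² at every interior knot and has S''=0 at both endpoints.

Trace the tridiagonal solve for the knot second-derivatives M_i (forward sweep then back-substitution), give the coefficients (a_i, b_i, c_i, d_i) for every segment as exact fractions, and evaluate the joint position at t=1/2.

Δ: Δ0=-4, Δ1=2, Δ2=-3
row 1: diag=6, rhs=36; c'=1/3, d'=6
row 2: denom=10−2·1/3=28/3; d'=(-30−2·6)/(28/3)=-9/2
back: M2=-9/2
back: M1=6−1/3·-9/2=15/2
M: M0=0, M1=15/2, M2=-9/2, M3=0
seg 0: a=5, c=M0/2=0, d=(M1−M0)/(6·1)=5/4, b=Δ0−h0·(2M0+M1)/6=-21/4
seg 1: a=1, c=M1/2=15/4, d=(M2−M1)/(6·2)=-1, b=Δ1−h1·(2M1+M2)/6=-3/2
seg 2: a=5, c=M2/2=-9/4, d=(M3−M2)/(6·3)=1/4, b=Δ2−h2·(2M2+M3)/6=3/2
t_q=1/2 → seg 0, τ=1/2; S=5+-21/4·τ+0·τ²+5/4·τ³=81/32

  seg 0: a=5 b=-21/4 c=0 d=5/4
  seg 1: a=1 b=-3/2 c=15/4 d=-1
  seg 2: a=5 b=3/2 c=-9/4 d=1/4
S(1/2) = 81/32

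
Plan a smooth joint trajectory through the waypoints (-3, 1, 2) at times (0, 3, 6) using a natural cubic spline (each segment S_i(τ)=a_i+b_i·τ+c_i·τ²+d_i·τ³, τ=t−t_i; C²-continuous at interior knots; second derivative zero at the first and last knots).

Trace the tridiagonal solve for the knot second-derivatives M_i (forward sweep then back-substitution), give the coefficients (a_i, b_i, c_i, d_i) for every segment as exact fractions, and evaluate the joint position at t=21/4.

Δ: Δ0=4/3, Δ1=1/3
row 1: diag=12, rhs=-6; c'=1/4, d'=-1/2
back: M1=-1/2
M: M0=0, M1=-1/2, M2=0
seg 0: a=-3, c=M0/2=0, d=(M1−M0)/(6·3)=-1/36, b=Δ0−h0·(2M0+M1)/6=19/12
seg 1: a=1, c=M1/2=-1/4, d=(M2−M1)/(6·3)=1/36, b=Δ1−h1·(2M1+M2)/6=5/6
t_q=21/4 → seg 1, τ=9/4; S=1+5/6·τ+-1/4·τ²+1/36·τ³=493/256

  seg 0: a=-3 b=19/12 c=0 d=-1/36
  seg 1: a=1 b=5/6 c=-1/4 d=1/36
S(21/4) = 493/256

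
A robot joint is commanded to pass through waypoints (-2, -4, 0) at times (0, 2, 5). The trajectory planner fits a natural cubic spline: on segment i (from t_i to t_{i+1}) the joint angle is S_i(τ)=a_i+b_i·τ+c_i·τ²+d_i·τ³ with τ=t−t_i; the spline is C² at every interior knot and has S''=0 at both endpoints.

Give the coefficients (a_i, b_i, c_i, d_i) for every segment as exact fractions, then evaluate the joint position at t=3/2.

Δ: Δ0=-1, Δ1=4/3
row 1: diag=10, rhs=14; c'=3/10, d'=7/5
back: M1=7/5
M: M0=0, M1=7/5, M2=0
seg 0: a=-2, c=M0/2=0, d=(M1−M0)/(6·2)=7/60, b=Δ0−h0·(2M0+M1)/6=-22/15
seg 1: a=-4, c=M1/2=7/10, d=(M2−M1)/(6·3)=-7/90, b=Δ1−h1·(2M1+M2)/6=-1/15
t_q=3/2 → seg 0, τ=3/2; S=-2+-22/15·τ+0·τ²+7/60·τ³=-609/160

  seg 0: a=-2 b=-22/15 c=0 d=7/60
  seg 1: a=-4 b=-1/15 c=7/10 d=-7/90
S(3/2) = -609/160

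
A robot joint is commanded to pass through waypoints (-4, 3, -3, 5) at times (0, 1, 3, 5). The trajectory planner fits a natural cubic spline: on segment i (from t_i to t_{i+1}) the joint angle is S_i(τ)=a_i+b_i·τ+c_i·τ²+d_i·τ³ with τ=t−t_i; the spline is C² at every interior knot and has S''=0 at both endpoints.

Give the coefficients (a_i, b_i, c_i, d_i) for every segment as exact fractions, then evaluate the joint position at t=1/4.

Δ: Δ0=7, Δ1=-3, Δ2=4
row 1: diag=6, rhs=-60; c'=1/3, d'=-10
row 2: denom=8−2·1/3=22/3; d'=(42−2·-10)/(22/3)=93/11
back: M2=93/11
back: M1=-10−1/3·93/11=-141/11
M: M0=0, M1=-141/11, M2=93/11, M3=0
seg 0: a=-4, c=M0/2=0, d=(M1−M0)/(6·1)=-47/22, b=Δ0−h0·(2M0+M1)/6=201/22
seg 1: a=3, c=M1/2=-141/22, d=(M2−M1)/(6·2)=39/22, b=Δ1−h1·(2M1+M2)/6=30/11
seg 2: a=-3, c=M2/2=93/22, d=(M3−M2)/(6·2)=-31/44, b=Δ2−h2·(2M2+M3)/6=-18/11
t_q=1/4 → seg 0, τ=1/4; S=-4+201/22·τ+0·τ²+-47/22·τ³=-2463/1408

  seg 0: a=-4 b=201/22 c=0 d=-47/22
  seg 1: a=3 b=30/11 c=-141/22 d=39/22
  seg 2: a=-3 b=-18/11 c=93/22 d=-31/44
S(1/4) = -2463/1408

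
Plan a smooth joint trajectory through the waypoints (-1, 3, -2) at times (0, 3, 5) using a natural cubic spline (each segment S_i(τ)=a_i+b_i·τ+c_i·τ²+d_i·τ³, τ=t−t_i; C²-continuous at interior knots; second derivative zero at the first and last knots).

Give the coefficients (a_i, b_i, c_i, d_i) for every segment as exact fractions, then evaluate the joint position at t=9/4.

  seg 0: a=-1 b=149/60 c=0 d=-23/180
  seg 1: a=3 b=-29/30 c=-23/20 d=23/120
S(9/4) = 4009/1280

Δ: Δ0=4/3, Δ1=-5/2
row 1: diag=10, rhs=-23; c'=1/5, d'=-23/10
back: M1=-23/10
M: M0=0, M1=-23/10, M2=0
seg 0: a=-1, c=M0/2=0, d=(M1−M0)/(6·3)=-23/180, b=Δ0−h0·(2M0+M1)/6=149/60
seg 1: a=3, c=M1/2=-23/20, d=(M2−M1)/(6·2)=23/120, b=Δ1−h1·(2M1+M2)/6=-29/30
t_q=9/4 → seg 0, τ=9/4; S=-1+149/60·τ+0·τ²+-23/180·τ³=4009/1280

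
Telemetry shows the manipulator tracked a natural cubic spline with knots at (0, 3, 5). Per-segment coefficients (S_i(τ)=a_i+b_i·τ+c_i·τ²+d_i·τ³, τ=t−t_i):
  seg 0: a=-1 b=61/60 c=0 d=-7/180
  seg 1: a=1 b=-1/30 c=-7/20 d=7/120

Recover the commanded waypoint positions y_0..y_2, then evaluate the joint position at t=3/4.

y_0=-1 y_1=1 y_2=0
S(3/4) = -65/256

y_0 = S_0(0) = a_0 = -1
y_1 = S_1(0) = a_1 = 1
y_2 = S_1(2) = 0
t_q=3/4 is in segment 0 (τ=3/4); S_0(τ)=-65/256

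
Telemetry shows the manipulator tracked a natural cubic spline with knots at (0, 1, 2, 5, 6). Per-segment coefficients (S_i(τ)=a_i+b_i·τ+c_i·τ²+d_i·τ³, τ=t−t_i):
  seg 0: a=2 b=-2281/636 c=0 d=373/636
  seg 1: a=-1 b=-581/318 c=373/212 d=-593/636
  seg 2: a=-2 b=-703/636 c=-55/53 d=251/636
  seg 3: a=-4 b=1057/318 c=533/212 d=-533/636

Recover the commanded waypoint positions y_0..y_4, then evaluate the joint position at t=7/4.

y_0=2 y_1=-1 y_2=-2 y_3=-4 y_4=1
S(7/4) = -24069/13568

y_0 = S_0(0) = a_0 = 2
y_1 = S_1(0) = a_1 = -1
y_2 = S_2(0) = a_2 = -2
y_3 = S_3(0) = a_3 = -4
y_4 = S_3(1) = 1
t_q=7/4 is in segment 1 (τ=3/4); S_1(τ)=-24069/13568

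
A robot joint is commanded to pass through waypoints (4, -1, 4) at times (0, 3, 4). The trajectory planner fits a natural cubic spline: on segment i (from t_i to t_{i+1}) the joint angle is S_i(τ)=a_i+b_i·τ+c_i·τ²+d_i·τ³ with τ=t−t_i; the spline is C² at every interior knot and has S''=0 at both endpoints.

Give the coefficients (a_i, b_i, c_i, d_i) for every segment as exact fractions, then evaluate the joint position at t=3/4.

Δ: Δ0=-5/3, Δ1=5
row 1: diag=8, rhs=40; c'=1/8, d'=5
back: M1=5
M: M0=0, M1=5, M2=0
seg 0: a=4, c=M0/2=0, d=(M1−M0)/(6·3)=5/18, b=Δ0−h0·(2M0+M1)/6=-25/6
seg 1: a=-1, c=M1/2=5/2, d=(M2−M1)/(6·1)=-5/6, b=Δ1−h1·(2M1+M2)/6=10/3
t_q=3/4 → seg 0, τ=3/4; S=4+-25/6·τ+0·τ²+5/18·τ³=127/128

  seg 0: a=4 b=-25/6 c=0 d=5/18
  seg 1: a=-1 b=10/3 c=5/2 d=-5/6
S(3/4) = 127/128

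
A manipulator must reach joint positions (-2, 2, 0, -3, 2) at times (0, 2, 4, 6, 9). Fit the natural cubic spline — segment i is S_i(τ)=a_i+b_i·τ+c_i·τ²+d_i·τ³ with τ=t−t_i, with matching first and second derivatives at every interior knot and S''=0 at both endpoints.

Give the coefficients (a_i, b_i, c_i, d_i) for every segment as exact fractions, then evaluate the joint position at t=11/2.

  seg 0: a=-2 b=580/213 c=0 d=-77/426
  seg 1: a=2 b=118/213 c=-77/71 d=131/852
  seg 2: a=0 b=-413/213 c=-23/142 d=325/1704
  seg 3: a=-3 b=-127/426 c=279/284 d=-31/284
S(11/2) = -11947/4544

Δ: Δ0=2, Δ1=-1, Δ2=-3/2, Δ3=5/3
row 1: diag=8, rhs=-18; c'=1/4, d'=-9/4
row 2: denom=8−2·1/4=15/2; d'=(-3−2·-9/4)/(15/2)=1/5
row 3: denom=10−2·4/15=142/15; d'=(19−2·1/5)/(142/15)=279/142
back: M3=279/142
back: M2=1/5−4/15·279/142=-23/71
back: M1=-9/4−1/4·-23/71=-154/71
M: M0=0, M1=-154/71, M2=-23/71, M3=279/142, M4=0
seg 0: a=-2, c=M0/2=0, d=(M1−M0)/(6·2)=-77/426, b=Δ0−h0·(2M0+M1)/6=580/213
seg 1: a=2, c=M1/2=-77/71, d=(M2−M1)/(6·2)=131/852, b=Δ1−h1·(2M1+M2)/6=118/213
seg 2: a=0, c=M2/2=-23/142, d=(M3−M2)/(6·2)=325/1704, b=Δ2−h2·(2M2+M3)/6=-413/213
seg 3: a=-3, c=M3/2=279/284, d=(M4−M3)/(6·3)=-31/284, b=Δ3−h3·(2M3+M4)/6=-127/426
t_q=11/2 → seg 2, τ=3/2; S=0+-413/213·τ+-23/142·τ²+325/1704·τ³=-11947/4544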